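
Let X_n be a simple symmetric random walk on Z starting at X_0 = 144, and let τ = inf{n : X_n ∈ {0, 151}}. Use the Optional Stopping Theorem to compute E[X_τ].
E[X_τ] = 144

X_n is a martingale and τ is a bounded-mean stopping time (indeed τ is finite a.s. with bounded expectation since the walk is in a bounded region). By the OST, E[X_τ] = E[X_0] = 144. Equivalently: E[X_τ] = 151 · P(hit 151 first) + 0 · P(hit 0 first) = 151 · (144/151) = 144.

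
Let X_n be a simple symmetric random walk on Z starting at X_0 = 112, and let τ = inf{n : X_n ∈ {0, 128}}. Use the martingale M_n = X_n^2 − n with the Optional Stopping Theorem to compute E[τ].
E[τ] = 1792

M_n = X_n^2 − n is a martingale (since E[X_{n+1}^2 | F_n] = X_n^2 + 1). By OST (τ has finite mean in a bounded region), E[M_τ] = E[M_0] = X_0^2 − 0 = 112^2 = 12544. Also E[M_τ] = E[X_τ^2] − E[τ]. The walk exits at 0 or 128, with P(hit 128 first) = 112/128, so E[X_τ^2] = 128^2 · 112/128 + 0 = 14336. Thus E[τ] = E[X_τ^2] − E[M_τ] = 14336 − 12544 = 1792 = 112(128 − 112) = 1792.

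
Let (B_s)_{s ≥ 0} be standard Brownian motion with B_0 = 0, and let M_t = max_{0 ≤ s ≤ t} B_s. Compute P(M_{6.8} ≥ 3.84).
P(M_{6.8} ≥ 3.84) = 2·P(B_{6.8} ≥ 3.84) = 2(1 − Φ(3.84/√6.8)) ≈ 0.1409

By the reflection principle for Brownian motion, P(M_t ≥ a) = 2 · P(B_t ≥ a) for a ≥ 0. Since B_t ~ N(0, t), P(B_t ≥ 3.84) = 1 − Φ(3.84/√t) = 1 − Φ(3.84/√6.8) = 1 − Φ(1.4726). So
  P(M_{6.8} ≥ 3.84) = 2(1 − Φ(1.4726)) ≈ 0.1409.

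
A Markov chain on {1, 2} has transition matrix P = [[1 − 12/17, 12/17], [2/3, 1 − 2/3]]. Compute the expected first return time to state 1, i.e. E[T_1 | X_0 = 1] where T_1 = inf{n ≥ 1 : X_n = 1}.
E[T_1 | X_0 = 1] = 1/π_1 = 35/17

For an irreducible recurrent Markov chain with stationary distribution π, E[T_i | X_0 = i] = 1/π_i (Kac's formula). Here π_1 = (2/3)/(12/17 + 2/3) = (2/3)/(70/51) = 17/35, so E[T_1 | X_0 = 1] = 1/π_1 = (12/17 + 2/3)/(2/3) = (70/51)/(2/3) = 35/17.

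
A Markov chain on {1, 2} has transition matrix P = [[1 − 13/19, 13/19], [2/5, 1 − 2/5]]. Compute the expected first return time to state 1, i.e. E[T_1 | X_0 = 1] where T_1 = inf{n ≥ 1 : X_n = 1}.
E[T_1 | X_0 = 1] = 1/π_1 = 103/38

For an irreducible recurrent Markov chain with stationary distribution π, E[T_i | X_0 = i] = 1/π_i (Kac's formula). Here π_1 = (2/5)/(13/19 + 2/5) = (2/5)/(103/95) = 38/103, so E[T_1 | X_0 = 1] = 1/π_1 = (13/19 + 2/5)/(2/5) = (103/95)/(2/5) = 103/38.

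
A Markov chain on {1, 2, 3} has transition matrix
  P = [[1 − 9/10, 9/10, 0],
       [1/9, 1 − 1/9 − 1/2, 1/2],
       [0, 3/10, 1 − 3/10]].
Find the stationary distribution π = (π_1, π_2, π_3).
π = (5/113, 81/226, 135/226)

This is a birth-death chain on three states, which satisfies detailed balance: π_1 · P_{12} = π_2 · P_{21} and π_2 · P_{23} = π_3 · P_{32}.
From π_1 · 9/10 = π_2 · 1/9: π_2/π_1 = (9/10)/(1/9) = 81/10.
From π_2 · 1/2 = π_3 · 3/10: π_3/π_2 = (1/2)/(3/10) = 5/3.
Take π_1 proportional to 1; then unnormalized π = (1, 81/10, 27/2). Normalize by dividing by the sum 113/5:
  π = (5/113, 81/226, 135/226).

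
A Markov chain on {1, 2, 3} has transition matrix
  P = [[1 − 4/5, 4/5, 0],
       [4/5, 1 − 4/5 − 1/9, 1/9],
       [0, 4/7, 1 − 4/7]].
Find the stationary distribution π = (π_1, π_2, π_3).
π = (36/79, 36/79, 7/79)

This is a birth-death chain on three states, which satisfies detailed balance: π_1 · P_{12} = π_2 · P_{21} and π_2 · P_{23} = π_3 · P_{32}.
From π_1 · 4/5 = π_2 · 4/5: π_2/π_1 = (4/5)/(4/5) = 1.
From π_2 · 1/9 = π_3 · 4/7: π_3/π_2 = (1/9)/(4/7) = 7/36.
Take π_1 proportional to 1; then unnormalized π = (1, 1, 7/36). Normalize by dividing by the sum 79/36:
  π = (36/79, 36/79, 7/79).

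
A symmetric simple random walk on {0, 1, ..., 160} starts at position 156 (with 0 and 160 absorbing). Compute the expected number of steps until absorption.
E[τ | X_0 = 156] = 624

Let v_k = E[τ | X_0 = k]. Boundary: v_0 = v_160 = 0. Recurrence: v_k = 1 + (v_{k-1} + v_{k+1})/2 for 1 ≤ k ≤ 159. The particular solution to v_k − (v_{k-1} + v_{k+1})/2 = 1 is v_k = −k^2. Adding homogeneous solution A + B k and matching boundaries gives v_k = k (160 − k). Substituting k = 156: v_156 = 156 · 4 = 624.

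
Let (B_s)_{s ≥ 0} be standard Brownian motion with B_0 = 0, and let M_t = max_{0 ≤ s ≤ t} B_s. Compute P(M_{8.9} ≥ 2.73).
P(M_{8.9} ≥ 2.73) = 2·P(B_{8.9} ≥ 2.73) = 2(1 − Φ(2.73/√8.9)) ≈ 0.3601

By the reflection principle for Brownian motion, P(M_t ≥ a) = 2 · P(B_t ≥ a) for a ≥ 0. Since B_t ~ N(0, t), P(B_t ≥ 2.73) = 1 − Φ(2.73/√t) = 1 − Φ(2.73/√8.9) = 1 − Φ(0.9151). So
  P(M_{8.9} ≥ 2.73) = 2(1 − Φ(0.9151)) ≈ 0.3601.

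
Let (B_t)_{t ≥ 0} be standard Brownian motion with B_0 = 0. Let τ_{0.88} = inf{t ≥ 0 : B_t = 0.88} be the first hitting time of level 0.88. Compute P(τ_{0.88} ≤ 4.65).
P(τ_{0.88} ≤ 4.65) = 2(1 − Φ(0.88/√4.65)) = 2(1 − Φ(0.4081)) ≈ 0.6832

By the reflection principle for standard BM, P(τ_b ≤ t) = 2 · P(B_t ≥ b). Since B_t ~ N(0, t), P(B_t ≥ 0.88) = 1 − Φ(0.88/√t) = 1 − Φ(0.88/√4.65) = 1 − Φ(0.4081) ≈ 0.34160. Doubling: P(τ_{0.88} ≤ 4.65) ≈ 2 · 0.34160 = 0.68320 ≈ 0.6832.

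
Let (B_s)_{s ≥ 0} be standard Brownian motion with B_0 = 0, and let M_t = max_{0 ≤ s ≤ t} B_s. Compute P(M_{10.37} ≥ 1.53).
P(M_{10.37} ≥ 1.53) = 2·P(B_{10.37} ≥ 1.53) = 2(1 − Φ(1.53/√10.37)) ≈ 0.6347

By the reflection principle for Brownian motion, P(M_t ≥ a) = 2 · P(B_t ≥ a) for a ≥ 0. Since B_t ~ N(0, t), P(B_t ≥ 1.53) = 1 − Φ(1.53/√t) = 1 − Φ(1.53/√10.37) = 1 − Φ(0.4751). So
  P(M_{10.37} ≥ 1.53) = 2(1 − Φ(0.4751)) ≈ 0.6347.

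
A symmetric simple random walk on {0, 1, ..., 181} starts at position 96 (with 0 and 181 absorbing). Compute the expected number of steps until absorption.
E[τ | X_0 = 96] = 8160

Let v_k = E[τ | X_0 = k]. Boundary: v_0 = v_181 = 0. Recurrence: v_k = 1 + (v_{k-1} + v_{k+1})/2 for 1 ≤ k ≤ 180. The particular solution to v_k − (v_{k-1} + v_{k+1})/2 = 1 is v_k = −k^2. Adding homogeneous solution A + B k and matching boundaries gives v_k = k (181 − k). Substituting k = 96: v_96 = 96 · 85 = 8160.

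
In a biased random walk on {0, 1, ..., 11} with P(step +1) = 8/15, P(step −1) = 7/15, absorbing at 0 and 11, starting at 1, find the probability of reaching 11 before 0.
P(hit 11 before 0) = (1 − (7/8)^1) / (1 − (7/8)^11) = 1073741824/6612607849

Let u_k denote P(reach 11 before 0 | start at k). Boundary: u_0 = 0, u_11 = 1. Recurrence: u_k = 8/15·u_{k+1} + 7/15·u_{k-1} for 1 ≤ k ≤ 10. Try u_k = A + B·r^k with r = q/p = (7/15)/(8/15) = 7/8. Substitution satisfies the recurrence; boundary conditions give:
  u_k = (1 − r^k) / (1 − r^N) = (1 − (7/8)^1) / (1 − (7/8)^11) = 1073741824/6612607849.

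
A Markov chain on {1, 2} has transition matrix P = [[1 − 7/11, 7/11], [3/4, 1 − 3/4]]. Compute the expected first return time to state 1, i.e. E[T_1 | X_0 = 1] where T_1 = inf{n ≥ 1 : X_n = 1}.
E[T_1 | X_0 = 1] = 1/π_1 = 61/33

For an irreducible recurrent Markov chain with stationary distribution π, E[T_i | X_0 = i] = 1/π_i (Kac's formula). Here π_1 = (3/4)/(7/11 + 3/4) = (3/4)/(61/44) = 33/61, so E[T_1 | X_0 = 1] = 1/π_1 = (7/11 + 3/4)/(3/4) = (61/44)/(3/4) = 61/33.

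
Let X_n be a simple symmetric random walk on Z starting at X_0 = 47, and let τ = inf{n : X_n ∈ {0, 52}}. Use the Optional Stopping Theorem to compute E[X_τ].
E[X_τ] = 47

X_n is a martingale and τ is a bounded-mean stopping time (indeed τ is finite a.s. with bounded expectation since the walk is in a bounded region). By the OST, E[X_τ] = E[X_0] = 47. Equivalently: E[X_τ] = 52 · P(hit 52 first) + 0 · P(hit 0 first) = 52 · (47/52) = 47.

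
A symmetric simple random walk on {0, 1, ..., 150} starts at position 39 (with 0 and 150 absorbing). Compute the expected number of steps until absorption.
E[τ | X_0 = 39] = 4329

Let v_k = E[τ | X_0 = k]. Boundary: v_0 = v_150 = 0. Recurrence: v_k = 1 + (v_{k-1} + v_{k+1})/2 for 1 ≤ k ≤ 149. The particular solution to v_k − (v_{k-1} + v_{k+1})/2 = 1 is v_k = −k^2. Adding homogeneous solution A + B k and matching boundaries gives v_k = k (150 − k). Substituting k = 39: v_39 = 39 · 111 = 4329.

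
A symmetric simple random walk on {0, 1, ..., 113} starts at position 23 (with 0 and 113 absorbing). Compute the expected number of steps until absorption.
E[τ | X_0 = 23] = 2070

Let v_k = E[τ | X_0 = k]. Boundary: v_0 = v_113 = 0. Recurrence: v_k = 1 + (v_{k-1} + v_{k+1})/2 for 1 ≤ k ≤ 112. The particular solution to v_k − (v_{k-1} + v_{k+1})/2 = 1 is v_k = −k^2. Adding homogeneous solution A + B k and matching boundaries gives v_k = k (113 − k). Substituting k = 23: v_23 = 23 · 90 = 2070.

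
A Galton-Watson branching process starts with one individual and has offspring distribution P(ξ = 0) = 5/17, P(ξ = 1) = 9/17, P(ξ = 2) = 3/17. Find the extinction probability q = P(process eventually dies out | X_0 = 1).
q = 1

Mean offspring μ = 0·5/17 + 1·9/17 + 2·3/17 = 15/17 ≤ 1. For μ ≤ 1 with offspring not concentrated at 1, the Galton-Watson process goes extinct almost surely, so q = 1.
(Algebraic check: The pgf is f(s) = 5/17 + 9/17·s + 3/17·s². The extinction probability q is the smallest fixed point of f in [0, 1]. Setting s = f(s):
  3/17·s² + (9/17 − 1)·s + 5/17 = 0
  3/17·s² − (5/17 + 3/17)·s + 5/17 = 0
which factors as (s − 1)·(3/17·s − 5/17) = 0, giving roots s = 1 and s = (5/17)/(3/17) = 5/3. Since 5/3 ≥ 1, the smallest root in [0, 1] is s = 1.)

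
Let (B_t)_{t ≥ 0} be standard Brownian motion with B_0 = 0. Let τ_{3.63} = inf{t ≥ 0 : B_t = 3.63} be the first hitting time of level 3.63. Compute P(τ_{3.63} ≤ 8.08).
P(τ_{3.63} ≤ 8.08) = 2(1 − Φ(3.63/√8.08)) = 2(1 − Φ(1.2770)) ≈ 0.2016

By the reflection principle for standard BM, P(τ_b ≤ t) = 2 · P(B_t ≥ b). Since B_t ~ N(0, t), P(B_t ≥ 3.63) = 1 − Φ(3.63/√t) = 1 − Φ(3.63/√8.08) = 1 − Φ(1.2770) ≈ 0.10080. Doubling: P(τ_{3.63} ≤ 8.08) ≈ 2 · 0.10080 = 0.20160 ≈ 0.2016.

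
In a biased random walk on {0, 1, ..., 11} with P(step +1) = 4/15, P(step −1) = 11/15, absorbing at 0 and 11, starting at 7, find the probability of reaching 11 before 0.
P(hit 11 before 0) = (1 − (11/4)^7) / (1 − (11/4)^11) = 712074496/40758210901

Let u_k denote P(reach 11 before 0 | start at k). Boundary: u_0 = 0, u_11 = 1. Recurrence: u_k = 4/15·u_{k+1} + 11/15·u_{k-1} for 1 ≤ k ≤ 10. Try u_k = A + B·r^k with r = q/p = (11/15)/(4/15) = 11/4. Substitution satisfies the recurrence; boundary conditions give:
  u_k = (1 − r^k) / (1 − r^N) = (1 − (11/4)^7) / (1 − (11/4)^11) = 712074496/40758210901.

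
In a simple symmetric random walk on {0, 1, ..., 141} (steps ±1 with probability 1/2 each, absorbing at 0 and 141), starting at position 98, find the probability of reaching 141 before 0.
P(hit 141 before 0) = 98/141

Let u_k = P(hit 141 before 0 | start at k). Then u_0 = 0, u_141 = 1, and u_k = u_{k-1}/2 + u_{k+1}/2 for 1 ≤ k ≤ 140. This harmonic recurrence is solved by u_k = k/141, giving u_98 = 98/141.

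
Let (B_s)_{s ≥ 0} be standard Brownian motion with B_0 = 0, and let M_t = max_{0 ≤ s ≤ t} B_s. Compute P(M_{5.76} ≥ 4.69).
P(M_{5.76} ≥ 4.69) = 2·P(B_{5.76} ≥ 4.69) = 2(1 − Φ(4.69/√5.76)) ≈ 0.0507

By the reflection principle for Brownian motion, P(M_t ≥ a) = 2 · P(B_t ≥ a) for a ≥ 0. Since B_t ~ N(0, t), P(B_t ≥ 4.69) = 1 − Φ(4.69/√t) = 1 − Φ(4.69/√5.76) = 1 − Φ(1.9542). So
  P(M_{5.76} ≥ 4.69) = 2(1 − Φ(1.9542)) ≈ 0.0507.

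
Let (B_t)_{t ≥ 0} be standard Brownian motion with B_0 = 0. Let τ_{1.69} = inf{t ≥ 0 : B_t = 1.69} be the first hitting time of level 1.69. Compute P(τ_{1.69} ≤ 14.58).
P(τ_{1.69} ≤ 14.58) = 2(1 − Φ(1.69/√14.58)) = 2(1 − Φ(0.4426)) ≈ 0.6581

By the reflection principle for standard BM, P(τ_b ≤ t) = 2 · P(B_t ≥ b). Since B_t ~ N(0, t), P(B_t ≥ 1.69) = 1 − Φ(1.69/√t) = 1 − Φ(1.69/√14.58) = 1 − Φ(0.4426) ≈ 0.32903. Doubling: P(τ_{1.69} ≤ 14.58) ≈ 2 · 0.32903 = 0.65806 ≈ 0.6581.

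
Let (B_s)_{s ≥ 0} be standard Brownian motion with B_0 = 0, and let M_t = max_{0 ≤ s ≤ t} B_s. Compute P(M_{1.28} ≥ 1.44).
P(M_{1.28} ≥ 1.44) = 2·P(B_{1.28} ≥ 1.44) = 2(1 − Φ(1.44/√1.28)) ≈ 0.2031

By the reflection principle for Brownian motion, P(M_t ≥ a) = 2 · P(B_t ≥ a) for a ≥ 0. Since B_t ~ N(0, t), P(B_t ≥ 1.44) = 1 − Φ(1.44/√t) = 1 − Φ(1.44/√1.28) = 1 − Φ(1.2728). So
  P(M_{1.28} ≥ 1.44) = 2(1 − Φ(1.2728)) ≈ 0.2031.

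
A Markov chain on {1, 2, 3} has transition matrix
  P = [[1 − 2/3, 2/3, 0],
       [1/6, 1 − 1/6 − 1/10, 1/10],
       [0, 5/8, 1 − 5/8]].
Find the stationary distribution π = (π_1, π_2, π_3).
π = (25/141, 100/141, 16/141)

This is a birth-death chain on three states, which satisfies detailed balance: π_1 · P_{12} = π_2 · P_{21} and π_2 · P_{23} = π_3 · P_{32}.
From π_1 · 2/3 = π_2 · 1/6: π_2/π_1 = (2/3)/(1/6) = 4.
From π_2 · 1/10 = π_3 · 5/8: π_3/π_2 = (1/10)/(5/8) = 4/25.
Take π_1 proportional to 1; then unnormalized π = (1, 4, 16/25). Normalize by dividing by the sum 141/25:
  π = (25/141, 100/141, 16/141).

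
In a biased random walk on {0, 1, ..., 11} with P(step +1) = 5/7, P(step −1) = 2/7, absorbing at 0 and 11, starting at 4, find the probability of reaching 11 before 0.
P(hit 11 before 0) = (1 − (2/5)^4) / (1 − (2/5)^11) = 15859375/16275359

Let u_k denote P(reach 11 before 0 | start at k). Boundary: u_0 = 0, u_11 = 1. Recurrence: u_k = 5/7·u_{k+1} + 2/7·u_{k-1} for 1 ≤ k ≤ 10. Try u_k = A + B·r^k with r = q/p = (2/7)/(5/7) = 2/5. Substitution satisfies the recurrence; boundary conditions give:
  u_k = (1 − r^k) / (1 − r^N) = (1 − (2/5)^4) / (1 − (2/5)^11) = 15859375/16275359.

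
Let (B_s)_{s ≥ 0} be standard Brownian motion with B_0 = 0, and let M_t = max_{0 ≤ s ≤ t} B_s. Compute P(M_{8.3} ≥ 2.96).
P(M_{8.3} ≥ 2.96) = 2·P(B_{8.3} ≥ 2.96) = 2(1 − Φ(2.96/√8.3)) ≈ 0.3042

By the reflection principle for Brownian motion, P(M_t ≥ a) = 2 · P(B_t ≥ a) for a ≥ 0. Since B_t ~ N(0, t), P(B_t ≥ 2.96) = 1 − Φ(2.96/√t) = 1 − Φ(2.96/√8.3) = 1 − Φ(1.0274). So
  P(M_{8.3} ≥ 2.96) = 2(1 − Φ(1.0274)) ≈ 0.3042.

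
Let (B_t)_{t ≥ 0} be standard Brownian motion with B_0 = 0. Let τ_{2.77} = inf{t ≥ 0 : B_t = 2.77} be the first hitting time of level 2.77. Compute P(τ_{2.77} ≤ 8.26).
P(τ_{2.77} ≤ 8.26) = 2(1 − Φ(2.77/√8.26)) = 2(1 − Φ(0.9638)) ≈ 0.3351

By the reflection principle for standard BM, P(τ_b ≤ t) = 2 · P(B_t ≥ b). Since B_t ~ N(0, t), P(B_t ≥ 2.77) = 1 − Φ(2.77/√t) = 1 − Φ(2.77/√8.26) = 1 − Φ(0.9638) ≈ 0.16757. Doubling: P(τ_{2.77} ≤ 8.26) ≈ 2 · 0.16757 = 0.33514 ≈ 0.3351.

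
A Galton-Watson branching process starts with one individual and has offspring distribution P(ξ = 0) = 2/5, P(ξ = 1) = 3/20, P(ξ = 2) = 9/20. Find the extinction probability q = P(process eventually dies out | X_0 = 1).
q = 8/9

The pgf is f(s) = 2/5 + 3/20·s + 9/20·s². The extinction probability q is the smallest fixed point of f in [0, 1]. Setting s = f(s):
  9/20·s² + (3/20 − 1)·s + 2/5 = 0
  9/20·s² − (2/5 + 9/20)·s + 2/5 = 0
which factors as (s − 1)·(9/20·s − 2/5) = 0, giving roots s = 1 and s = (2/5)/(9/20) = 8/9.
Mean offspring μ = 3/20 + 2·9/20 = 21/20 > 1 (supercritical), so q < 1. The extinction probability is the smaller root: q = (2/5)/(9/20) = 8/9.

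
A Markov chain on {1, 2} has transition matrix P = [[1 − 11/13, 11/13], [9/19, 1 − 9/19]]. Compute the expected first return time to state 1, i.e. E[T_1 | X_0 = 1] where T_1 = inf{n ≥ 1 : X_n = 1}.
E[T_1 | X_0 = 1] = 1/π_1 = 326/117

For an irreducible recurrent Markov chain with stationary distribution π, E[T_i | X_0 = i] = 1/π_i (Kac's formula). Here π_1 = (9/19)/(11/13 + 9/19) = (9/19)/(326/247) = 117/326, so E[T_1 | X_0 = 1] = 1/π_1 = (11/13 + 9/19)/(9/19) = (326/247)/(9/19) = 326/117.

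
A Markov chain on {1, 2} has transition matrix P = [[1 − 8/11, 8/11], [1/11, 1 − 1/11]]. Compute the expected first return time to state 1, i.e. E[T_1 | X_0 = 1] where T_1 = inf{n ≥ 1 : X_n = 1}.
E[T_1 | X_0 = 1] = 1/π_1 = 9

For an irreducible recurrent Markov chain with stationary distribution π, E[T_i | X_0 = i] = 1/π_i (Kac's formula). Here π_1 = (1/11)/(8/11 + 1/11) = (1/11)/(9/11) = 1/9, so E[T_1 | X_0 = 1] = 1/π_1 = (8/11 + 1/11)/(1/11) = (9/11)/(1/11) = 9.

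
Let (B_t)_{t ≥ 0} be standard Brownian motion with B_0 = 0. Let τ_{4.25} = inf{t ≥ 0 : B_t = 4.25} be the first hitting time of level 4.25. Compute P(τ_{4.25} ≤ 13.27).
P(τ_{4.25} ≤ 13.27) = 2(1 − Φ(4.25/√13.27)) = 2(1 − Φ(1.1667)) ≈ 0.2433

By the reflection principle for standard BM, P(τ_b ≤ t) = 2 · P(B_t ≥ b). Since B_t ~ N(0, t), P(B_t ≥ 4.25) = 1 − Φ(4.25/√t) = 1 − Φ(4.25/√13.27) = 1 − Φ(1.1667) ≈ 0.12167. Doubling: P(τ_{4.25} ≤ 13.27) ≈ 2 · 0.12167 = 0.24334 ≈ 0.2433.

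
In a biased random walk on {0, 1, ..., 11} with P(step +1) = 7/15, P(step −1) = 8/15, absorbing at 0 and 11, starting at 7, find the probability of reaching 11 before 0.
P(hit 11 before 0) = (1 − (8/7)^7) / (1 − (8/7)^11) = 3057935209/6612607849

Let u_k denote P(reach 11 before 0 | start at k). Boundary: u_0 = 0, u_11 = 1. Recurrence: u_k = 7/15·u_{k+1} + 8/15·u_{k-1} for 1 ≤ k ≤ 10. Try u_k = A + B·r^k with r = q/p = (8/15)/(7/15) = 8/7. Substitution satisfies the recurrence; boundary conditions give:
  u_k = (1 − r^k) / (1 − r^N) = (1 − (8/7)^7) / (1 − (8/7)^11) = 3057935209/6612607849.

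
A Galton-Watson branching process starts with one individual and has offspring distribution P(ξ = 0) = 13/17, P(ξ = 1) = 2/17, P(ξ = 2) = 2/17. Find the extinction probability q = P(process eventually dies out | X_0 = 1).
q = 1

Mean offspring μ = 0·13/17 + 1·2/17 + 2·2/17 = 6/17 ≤ 1. For μ ≤ 1 with offspring not concentrated at 1, the Galton-Watson process goes extinct almost surely, so q = 1.
(Algebraic check: The pgf is f(s) = 13/17 + 2/17·s + 2/17·s². The extinction probability q is the smallest fixed point of f in [0, 1]. Setting s = f(s):
  2/17·s² + (2/17 − 1)·s + 13/17 = 0
  2/17·s² − (13/17 + 2/17)·s + 13/17 = 0
which factors as (s − 1)·(2/17·s − 13/17) = 0, giving roots s = 1 and s = (13/17)/(2/17) = 13/2. Since 13/2 ≥ 1, the smallest root in [0, 1] is s = 1.)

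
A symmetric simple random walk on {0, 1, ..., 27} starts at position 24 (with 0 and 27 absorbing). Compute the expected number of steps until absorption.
E[τ | X_0 = 24] = 72

Let v_k = E[τ | X_0 = k]. Boundary: v_0 = v_27 = 0. Recurrence: v_k = 1 + (v_{k-1} + v_{k+1})/2 for 1 ≤ k ≤ 26. The particular solution to v_k − (v_{k-1} + v_{k+1})/2 = 1 is v_k = −k^2. Adding homogeneous solution A + B k and matching boundaries gives v_k = k (27 − k). Substituting k = 24: v_24 = 24 · 3 = 72.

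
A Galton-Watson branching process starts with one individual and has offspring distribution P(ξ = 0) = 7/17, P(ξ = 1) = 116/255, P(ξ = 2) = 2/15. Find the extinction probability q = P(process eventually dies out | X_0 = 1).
q = 1

Mean offspring μ = 0·7/17 + 1·116/255 + 2·2/15 = 184/255 ≤ 1. For μ ≤ 1 with offspring not concentrated at 1, the Galton-Watson process goes extinct almost surely, so q = 1.
(Algebraic check: The pgf is f(s) = 7/17 + 116/255·s + 2/15·s². The extinction probability q is the smallest fixed point of f in [0, 1]. Setting s = f(s):
  2/15·s² + (116/255 − 1)·s + 7/17 = 0
  2/15·s² − (7/17 + 2/15)·s + 7/17 = 0
which factors as (s − 1)·(2/15·s − 7/17) = 0, giving roots s = 1 and s = (7/17)/(2/15) = 105/34. Since 105/34 ≥ 1, the smallest root in [0, 1] is s = 1.)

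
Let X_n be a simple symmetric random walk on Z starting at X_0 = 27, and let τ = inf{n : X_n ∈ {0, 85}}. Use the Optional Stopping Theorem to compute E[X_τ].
E[X_τ] = 27

X_n is a martingale and τ is a bounded-mean stopping time (indeed τ is finite a.s. with bounded expectation since the walk is in a bounded region). By the OST, E[X_τ] = E[X_0] = 27. Equivalently: E[X_τ] = 85 · P(hit 85 first) + 0 · P(hit 0 first) = 85 · (27/85) = 27.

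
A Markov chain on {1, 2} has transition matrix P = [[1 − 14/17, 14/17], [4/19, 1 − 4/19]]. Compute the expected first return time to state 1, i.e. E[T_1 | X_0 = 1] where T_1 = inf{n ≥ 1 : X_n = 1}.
E[T_1 | X_0 = 1] = 1/π_1 = 167/34

For an irreducible recurrent Markov chain with stationary distribution π, E[T_i | X_0 = i] = 1/π_i (Kac's formula). Here π_1 = (4/19)/(14/17 + 4/19) = (4/19)/(334/323) = 34/167, so E[T_1 | X_0 = 1] = 1/π_1 = (14/17 + 4/19)/(4/19) = (334/323)/(4/19) = 167/34.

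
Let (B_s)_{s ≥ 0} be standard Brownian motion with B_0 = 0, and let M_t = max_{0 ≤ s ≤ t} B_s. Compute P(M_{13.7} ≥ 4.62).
P(M_{13.7} ≥ 4.62) = 2·P(B_{13.7} ≥ 4.62) = 2(1 − Φ(4.62/√13.7)) ≈ 0.2120

By the reflection principle for Brownian motion, P(M_t ≥ a) = 2 · P(B_t ≥ a) for a ≥ 0. Since B_t ~ N(0, t), P(B_t ≥ 4.62) = 1 − Φ(4.62/√t) = 1 − Φ(4.62/√13.7) = 1 − Φ(1.2482). So
  P(M_{13.7} ≥ 4.62) = 2(1 − Φ(1.2482)) ≈ 0.2120.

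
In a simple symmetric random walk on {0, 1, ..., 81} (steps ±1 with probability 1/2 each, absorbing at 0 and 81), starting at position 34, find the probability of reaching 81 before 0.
P(hit 81 before 0) = 34/81

Let u_k = P(hit 81 before 0 | start at k). Then u_0 = 0, u_81 = 1, and u_k = u_{k-1}/2 + u_{k+1}/2 for 1 ≤ k ≤ 80. This harmonic recurrence is solved by u_k = k/81, giving u_34 = 34/81.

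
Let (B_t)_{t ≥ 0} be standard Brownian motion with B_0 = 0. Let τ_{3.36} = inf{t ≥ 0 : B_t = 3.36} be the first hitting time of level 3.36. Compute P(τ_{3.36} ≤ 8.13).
P(τ_{3.36} ≤ 8.13) = 2(1 − Φ(3.36/√8.13)) = 2(1 − Φ(1.1784)) ≈ 0.2386

By the reflection principle for standard BM, P(τ_b ≤ t) = 2 · P(B_t ≥ b). Since B_t ~ N(0, t), P(B_t ≥ 3.36) = 1 − Φ(3.36/√t) = 1 − Φ(3.36/√8.13) = 1 − Φ(1.1784) ≈ 0.11932. Doubling: P(τ_{3.36} ≤ 8.13) ≈ 2 · 0.11932 = 0.23864 ≈ 0.2386.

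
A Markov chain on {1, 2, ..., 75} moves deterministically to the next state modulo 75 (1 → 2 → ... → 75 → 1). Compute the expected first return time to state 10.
E[T_10 | X_0 = 10] = 75

The chain cycles deterministically, so starting at state 10 it returns in exactly 75 steps. Equivalently, the stationary distribution is uniform π_j = 1/75 for every state j, so by Kac's formula E[T_10] = 1/π_10 = 75.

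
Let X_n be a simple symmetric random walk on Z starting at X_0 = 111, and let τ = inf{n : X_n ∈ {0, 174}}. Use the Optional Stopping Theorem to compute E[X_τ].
E[X_τ] = 111

X_n is a martingale and τ is a bounded-mean stopping time (indeed τ is finite a.s. with bounded expectation since the walk is in a bounded region). By the OST, E[X_τ] = E[X_0] = 111. Equivalently: E[X_τ] = 174 · P(hit 174 first) + 0 · P(hit 0 first) = 174 · (111/174) = 111.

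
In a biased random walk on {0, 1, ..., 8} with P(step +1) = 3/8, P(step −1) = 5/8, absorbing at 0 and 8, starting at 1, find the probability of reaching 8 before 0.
P(hit 8 before 0) = (1 − (5/3)^1) / (1 − (5/3)^8) = 2187/192032

Let u_k denote P(reach 8 before 0 | start at k). Boundary: u_0 = 0, u_8 = 1. Recurrence: u_k = 3/8·u_{k+1} + 5/8·u_{k-1} for 1 ≤ k ≤ 7. Try u_k = A + B·r^k with r = q/p = (5/8)/(3/8) = 5/3. Substitution satisfies the recurrence; boundary conditions give:
  u_k = (1 − r^k) / (1 − r^N) = (1 − (5/3)^1) / (1 − (5/3)^8) = 2187/192032.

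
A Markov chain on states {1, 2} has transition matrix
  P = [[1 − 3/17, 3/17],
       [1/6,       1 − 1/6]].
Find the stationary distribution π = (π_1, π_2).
π_1 = 17/35, π_2 = 18/35

Solve πP = π with π_1 + π_2 = 1. From πP = π: π_1 · (1 − 3/17) + π_2 · 1/6 = π_1 ⇒ π_2 · 1/6 = π_1 · 3/17 ⇒ π_2/π_1 = (3/17)/(1/6) = 18/17. Together with π_1 + π_2 = 1:
  π_1 = (1/6)/(3/17 + 1/6) = (1/6)/(35/102) = 17/35,
  π_2 = (3/17)/(3/17 + 1/6) = (3/17)/(35/102) = 18/35.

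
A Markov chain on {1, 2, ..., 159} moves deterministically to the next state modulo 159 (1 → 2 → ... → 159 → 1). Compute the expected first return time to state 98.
E[T_98 | X_0 = 98] = 159

The chain cycles deterministically, so starting at state 98 it returns in exactly 159 steps. Equivalently, the stationary distribution is uniform π_j = 1/159 for every state j, so by Kac's formula E[T_98] = 1/π_98 = 159.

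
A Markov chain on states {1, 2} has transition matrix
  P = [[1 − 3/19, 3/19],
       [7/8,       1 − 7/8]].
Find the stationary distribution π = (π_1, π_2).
π_1 = 133/157, π_2 = 24/157

Solve πP = π with π_1 + π_2 = 1. From πP = π: π_1 · (1 − 3/19) + π_2 · 7/8 = π_1 ⇒ π_2 · 7/8 = π_1 · 3/19 ⇒ π_2/π_1 = (3/19)/(7/8) = 24/133. Together with π_1 + π_2 = 1:
  π_1 = (7/8)/(3/19 + 7/8) = (7/8)/(157/152) = 133/157,
  π_2 = (3/19)/(3/19 + 7/8) = (3/19)/(157/152) = 24/157.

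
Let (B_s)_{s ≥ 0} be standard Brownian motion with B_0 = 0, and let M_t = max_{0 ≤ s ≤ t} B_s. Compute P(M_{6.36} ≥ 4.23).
P(M_{6.36} ≥ 4.23) = 2·P(B_{6.36} ≥ 4.23) = 2(1 − Φ(4.23/√6.36)) ≈ 0.0935

By the reflection principle for Brownian motion, P(M_t ≥ a) = 2 · P(B_t ≥ a) for a ≥ 0. Since B_t ~ N(0, t), P(B_t ≥ 4.23) = 1 − Φ(4.23/√t) = 1 − Φ(4.23/√6.36) = 1 − Φ(1.6773). So
  P(M_{6.36} ≥ 4.23) = 2(1 − Φ(1.6773)) ≈ 0.0935.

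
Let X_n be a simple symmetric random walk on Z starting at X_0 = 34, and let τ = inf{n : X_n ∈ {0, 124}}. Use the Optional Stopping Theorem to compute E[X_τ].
E[X_τ] = 34

X_n is a martingale and τ is a bounded-mean stopping time (indeed τ is finite a.s. with bounded expectation since the walk is in a bounded region). By the OST, E[X_τ] = E[X_0] = 34. Equivalently: E[X_τ] = 124 · P(hit 124 first) + 0 · P(hit 0 first) = 124 · (34/124) = 34.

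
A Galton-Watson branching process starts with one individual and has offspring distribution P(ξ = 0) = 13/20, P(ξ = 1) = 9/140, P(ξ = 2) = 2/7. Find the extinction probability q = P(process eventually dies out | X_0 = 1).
q = 1

Mean offspring μ = 0·13/20 + 1·9/140 + 2·2/7 = 89/140 ≤ 1. For μ ≤ 1 with offspring not concentrated at 1, the Galton-Watson process goes extinct almost surely, so q = 1.
(Algebraic check: The pgf is f(s) = 13/20 + 9/140·s + 2/7·s². The extinction probability q is the smallest fixed point of f in [0, 1]. Setting s = f(s):
  2/7·s² + (9/140 − 1)·s + 13/20 = 0
  2/7·s² − (13/20 + 2/7)·s + 13/20 = 0
which factors as (s − 1)·(2/7·s − 13/20) = 0, giving roots s = 1 and s = (13/20)/(2/7) = 91/40. Since 91/40 ≥ 1, the smallest root in [0, 1] is s = 1.)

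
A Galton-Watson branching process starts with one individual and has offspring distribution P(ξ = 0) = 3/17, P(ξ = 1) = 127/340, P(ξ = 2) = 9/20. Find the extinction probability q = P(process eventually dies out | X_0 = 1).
q = 20/51

The pgf is f(s) = 3/17 + 127/340·s + 9/20·s². The extinction probability q is the smallest fixed point of f in [0, 1]. Setting s = f(s):
  9/20·s² + (127/340 − 1)·s + 3/17 = 0
  9/20·s² − (3/17 + 9/20)·s + 3/17 = 0
which factors as (s − 1)·(9/20·s − 3/17) = 0, giving roots s = 1 and s = (3/17)/(9/20) = 20/51.
Mean offspring μ = 127/340 + 2·9/20 = 433/340 > 1 (supercritical), so q < 1. The extinction probability is the smaller root: q = (3/17)/(9/20) = 20/51.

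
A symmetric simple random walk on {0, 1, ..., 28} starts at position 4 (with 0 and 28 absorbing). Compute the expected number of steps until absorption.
E[τ | X_0 = 4] = 96

Let v_k = E[τ | X_0 = k]. Boundary: v_0 = v_28 = 0. Recurrence: v_k = 1 + (v_{k-1} + v_{k+1})/2 for 1 ≤ k ≤ 27. The particular solution to v_k − (v_{k-1} + v_{k+1})/2 = 1 is v_k = −k^2. Adding homogeneous solution A + B k and matching boundaries gives v_k = k (28 − k). Substituting k = 4: v_4 = 4 · 24 = 96.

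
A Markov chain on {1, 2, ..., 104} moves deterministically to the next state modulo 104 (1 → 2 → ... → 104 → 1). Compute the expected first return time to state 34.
E[T_34 | X_0 = 34] = 104

The chain cycles deterministically, so starting at state 34 it returns in exactly 104 steps. Equivalently, the stationary distribution is uniform π_j = 1/104 for every state j, so by Kac's formula E[T_34] = 1/π_34 = 104.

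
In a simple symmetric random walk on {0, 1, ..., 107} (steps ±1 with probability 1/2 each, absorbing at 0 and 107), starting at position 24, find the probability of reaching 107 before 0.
P(hit 107 before 0) = 24/107

Let u_k = P(hit 107 before 0 | start at k). Then u_0 = 0, u_107 = 1, and u_k = u_{k-1}/2 + u_{k+1}/2 for 1 ≤ k ≤ 106. This harmonic recurrence is solved by u_k = k/107, giving u_24 = 24/107.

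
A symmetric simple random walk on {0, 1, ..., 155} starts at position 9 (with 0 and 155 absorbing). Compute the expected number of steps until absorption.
E[τ | X_0 = 9] = 1314

Let v_k = E[τ | X_0 = k]. Boundary: v_0 = v_155 = 0. Recurrence: v_k = 1 + (v_{k-1} + v_{k+1})/2 for 1 ≤ k ≤ 154. The particular solution to v_k − (v_{k-1} + v_{k+1})/2 = 1 is v_k = −k^2. Adding homogeneous solution A + B k and matching boundaries gives v_k = k (155 − k). Substituting k = 9: v_9 = 9 · 146 = 1314.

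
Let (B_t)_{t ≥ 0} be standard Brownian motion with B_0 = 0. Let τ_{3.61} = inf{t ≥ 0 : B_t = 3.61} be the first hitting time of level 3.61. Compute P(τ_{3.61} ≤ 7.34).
P(τ_{3.61} ≤ 7.34) = 2(1 − Φ(3.61/√7.34)) = 2(1 − Φ(1.3325)) ≈ 0.1827

By the reflection principle for standard BM, P(τ_b ≤ t) = 2 · P(B_t ≥ b). Since B_t ~ N(0, t), P(B_t ≥ 3.61) = 1 − Φ(3.61/√t) = 1 − Φ(3.61/√7.34) = 1 − Φ(1.3325) ≈ 0.09135. Doubling: P(τ_{3.61} ≤ 7.34) ≈ 2 · 0.09135 = 0.18270 ≈ 0.1827.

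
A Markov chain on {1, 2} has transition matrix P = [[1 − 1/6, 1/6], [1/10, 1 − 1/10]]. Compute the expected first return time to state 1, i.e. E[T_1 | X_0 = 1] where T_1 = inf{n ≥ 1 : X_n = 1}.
E[T_1 | X_0 = 1] = 1/π_1 = 8/3

For an irreducible recurrent Markov chain with stationary distribution π, E[T_i | X_0 = i] = 1/π_i (Kac's formula). Here π_1 = (1/10)/(1/6 + 1/10) = (1/10)/(4/15) = 3/8, so E[T_1 | X_0 = 1] = 1/π_1 = (1/6 + 1/10)/(1/10) = (4/15)/(1/10) = 8/3.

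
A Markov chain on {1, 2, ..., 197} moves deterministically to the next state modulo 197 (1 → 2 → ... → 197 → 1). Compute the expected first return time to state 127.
E[T_127 | X_0 = 127] = 197

The chain cycles deterministically, so starting at state 127 it returns in exactly 197 steps. Equivalently, the stationary distribution is uniform π_j = 1/197 for every state j, so by Kac's formula E[T_127] = 1/π_127 = 197.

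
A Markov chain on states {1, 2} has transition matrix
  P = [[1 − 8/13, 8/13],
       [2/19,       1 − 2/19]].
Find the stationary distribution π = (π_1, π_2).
π_1 = 13/89, π_2 = 76/89

Solve πP = π with π_1 + π_2 = 1. From πP = π: π_1 · (1 − 8/13) + π_2 · 2/19 = π_1 ⇒ π_2 · 2/19 = π_1 · 8/13 ⇒ π_2/π_1 = (8/13)/(2/19) = 76/13. Together with π_1 + π_2 = 1:
  π_1 = (2/19)/(8/13 + 2/19) = (2/19)/(178/247) = 13/89,
  π_2 = (8/13)/(8/13 + 2/19) = (8/13)/(178/247) = 76/89.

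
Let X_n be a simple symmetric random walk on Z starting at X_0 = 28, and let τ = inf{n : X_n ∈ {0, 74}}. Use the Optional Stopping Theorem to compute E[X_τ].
E[X_τ] = 28

X_n is a martingale and τ is a bounded-mean stopping time (indeed τ is finite a.s. with bounded expectation since the walk is in a bounded region). By the OST, E[X_τ] = E[X_0] = 28. Equivalently: E[X_τ] = 74 · P(hit 74 first) + 0 · P(hit 0 first) = 74 · (28/74) = 28.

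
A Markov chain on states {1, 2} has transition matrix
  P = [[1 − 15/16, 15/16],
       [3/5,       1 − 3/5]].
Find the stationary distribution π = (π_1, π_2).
π_1 = 16/41, π_2 = 25/41

Solve πP = π with π_1 + π_2 = 1. From πP = π: π_1 · (1 − 15/16) + π_2 · 3/5 = π_1 ⇒ π_2 · 3/5 = π_1 · 15/16 ⇒ π_2/π_1 = (15/16)/(3/5) = 25/16. Together with π_1 + π_2 = 1:
  π_1 = (3/5)/(15/16 + 3/5) = (3/5)/(123/80) = 16/41,
  π_2 = (15/16)/(15/16 + 3/5) = (15/16)/(123/80) = 25/41.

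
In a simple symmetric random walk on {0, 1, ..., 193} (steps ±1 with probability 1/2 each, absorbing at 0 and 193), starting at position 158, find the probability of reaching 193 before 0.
P(hit 193 before 0) = 158/193

Let u_k = P(hit 193 before 0 | start at k). Then u_0 = 0, u_193 = 1, and u_k = u_{k-1}/2 + u_{k+1}/2 for 1 ≤ k ≤ 192. This harmonic recurrence is solved by u_k = k/193, giving u_158 = 158/193.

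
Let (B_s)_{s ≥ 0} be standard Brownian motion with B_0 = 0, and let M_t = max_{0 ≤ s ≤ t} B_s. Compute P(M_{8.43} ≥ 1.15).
P(M_{8.43} ≥ 1.15) = 2·P(B_{8.43} ≥ 1.15) = 2(1 − Φ(1.15/√8.43)) ≈ 0.6920

By the reflection principle for Brownian motion, P(M_t ≥ a) = 2 · P(B_t ≥ a) for a ≥ 0. Since B_t ~ N(0, t), P(B_t ≥ 1.15) = 1 − Φ(1.15/√t) = 1 − Φ(1.15/√8.43) = 1 − Φ(0.3961). So
  P(M_{8.43} ≥ 1.15) = 2(1 − Φ(0.3961)) ≈ 0.6920.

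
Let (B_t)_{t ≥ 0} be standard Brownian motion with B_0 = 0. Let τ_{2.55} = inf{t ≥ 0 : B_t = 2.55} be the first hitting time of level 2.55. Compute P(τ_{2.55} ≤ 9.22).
P(τ_{2.55} ≤ 9.22) = 2(1 − Φ(2.55/√9.22)) = 2(1 − Φ(0.8398)) ≈ 0.4010

By the reflection principle for standard BM, P(τ_b ≤ t) = 2 · P(B_t ≥ b). Since B_t ~ N(0, t), P(B_t ≥ 2.55) = 1 − Φ(2.55/√t) = 1 − Φ(2.55/√9.22) = 1 − Φ(0.8398) ≈ 0.20051. Doubling: P(τ_{2.55} ≤ 9.22) ≈ 2 · 0.20051 = 0.40102 ≈ 0.4010.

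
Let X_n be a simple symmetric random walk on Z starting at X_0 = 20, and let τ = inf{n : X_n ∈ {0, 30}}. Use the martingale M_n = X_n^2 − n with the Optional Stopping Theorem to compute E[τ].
E[τ] = 200

M_n = X_n^2 − n is a martingale (since E[X_{n+1}^2 | F_n] = X_n^2 + 1). By OST (τ has finite mean in a bounded region), E[M_τ] = E[M_0] = X_0^2 − 0 = 20^2 = 400. Also E[M_τ] = E[X_τ^2] − E[τ]. The walk exits at 0 or 30, with P(hit 30 first) = 20/30, so E[X_τ^2] = 30^2 · 20/30 + 0 = 600. Thus E[τ] = E[X_τ^2] − E[M_τ] = 600 − 400 = 200 = 20(30 − 20) = 200.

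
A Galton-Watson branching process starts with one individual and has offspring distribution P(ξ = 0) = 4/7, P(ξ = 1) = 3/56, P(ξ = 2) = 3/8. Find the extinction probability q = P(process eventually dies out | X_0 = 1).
q = 1

Mean offspring μ = 0·4/7 + 1·3/56 + 2·3/8 = 45/56 ≤ 1. For μ ≤ 1 with offspring not concentrated at 1, the Galton-Watson process goes extinct almost surely, so q = 1.
(Algebraic check: The pgf is f(s) = 4/7 + 3/56·s + 3/8·s². The extinction probability q is the smallest fixed point of f in [0, 1]. Setting s = f(s):
  3/8·s² + (3/56 − 1)·s + 4/7 = 0
  3/8·s² − (4/7 + 3/8)·s + 4/7 = 0
which factors as (s − 1)·(3/8·s − 4/7) = 0, giving roots s = 1 and s = (4/7)/(3/8) = 32/21. Since 32/21 ≥ 1, the smallest root in [0, 1] is s = 1.)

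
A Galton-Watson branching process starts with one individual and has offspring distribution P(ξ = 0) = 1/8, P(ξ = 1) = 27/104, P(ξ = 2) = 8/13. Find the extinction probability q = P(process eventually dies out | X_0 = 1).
q = 13/64

The pgf is f(s) = 1/8 + 27/104·s + 8/13·s². The extinction probability q is the smallest fixed point of f in [0, 1]. Setting s = f(s):
  8/13·s² + (27/104 − 1)·s + 1/8 = 0
  8/13·s² − (1/8 + 8/13)·s + 1/8 = 0
which factors as (s − 1)·(8/13·s − 1/8) = 0, giving roots s = 1 and s = (1/8)/(8/13) = 13/64.
Mean offspring μ = 27/104 + 2·8/13 = 155/104 > 1 (supercritical), so q < 1. The extinction probability is the smaller root: q = (1/8)/(8/13) = 13/64.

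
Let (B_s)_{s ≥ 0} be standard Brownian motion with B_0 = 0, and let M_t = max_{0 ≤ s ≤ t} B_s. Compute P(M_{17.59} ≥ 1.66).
P(M_{17.59} ≥ 1.66) = 2·P(B_{17.59} ≥ 1.66) = 2(1 − Φ(1.66/√17.59)) ≈ 0.6923

By the reflection principle for Brownian motion, P(M_t ≥ a) = 2 · P(B_t ≥ a) for a ≥ 0. Since B_t ~ N(0, t), P(B_t ≥ 1.66) = 1 − Φ(1.66/√t) = 1 − Φ(1.66/√17.59) = 1 − Φ(0.3958). So
  P(M_{17.59} ≥ 1.66) = 2(1 − Φ(0.3958)) ≈ 0.6923.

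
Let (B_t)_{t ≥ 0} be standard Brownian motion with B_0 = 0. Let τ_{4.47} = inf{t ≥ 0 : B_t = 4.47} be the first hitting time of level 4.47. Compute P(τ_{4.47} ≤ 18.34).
P(τ_{4.47} ≤ 18.34) = 2(1 − Φ(4.47/√18.34)) = 2(1 − Φ(1.0438)) ≈ 0.2966

By the reflection principle for standard BM, P(τ_b ≤ t) = 2 · P(B_t ≥ b). Since B_t ~ N(0, t), P(B_t ≥ 4.47) = 1 − Φ(4.47/√t) = 1 − Φ(4.47/√18.34) = 1 − Φ(1.0438) ≈ 0.14829. Doubling: P(τ_{4.47} ≤ 18.34) ≈ 2 · 0.14829 = 0.29658 ≈ 0.2966.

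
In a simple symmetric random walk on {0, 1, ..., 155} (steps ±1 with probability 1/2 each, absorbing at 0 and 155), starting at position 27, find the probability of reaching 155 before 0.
P(hit 155 before 0) = 27/155

Let u_k = P(hit 155 before 0 | start at k). Then u_0 = 0, u_155 = 1, and u_k = u_{k-1}/2 + u_{k+1}/2 for 1 ≤ k ≤ 154. This harmonic recurrence is solved by u_k = k/155, giving u_27 = 27/155.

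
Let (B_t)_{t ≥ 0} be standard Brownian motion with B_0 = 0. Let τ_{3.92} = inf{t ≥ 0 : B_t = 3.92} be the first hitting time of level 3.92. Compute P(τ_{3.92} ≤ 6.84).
P(τ_{3.92} ≤ 6.84) = 2(1 − Φ(3.92/√6.84)) = 2(1 − Φ(1.4988)) ≈ 0.1339

By the reflection principle for standard BM, P(τ_b ≤ t) = 2 · P(B_t ≥ b). Since B_t ~ N(0, t), P(B_t ≥ 3.92) = 1 − Φ(3.92/√t) = 1 − Φ(3.92/√6.84) = 1 − Φ(1.4988) ≈ 0.06696. Doubling: P(τ_{3.92} ≤ 6.84) ≈ 2 · 0.06696 = 0.13392 ≈ 0.1339.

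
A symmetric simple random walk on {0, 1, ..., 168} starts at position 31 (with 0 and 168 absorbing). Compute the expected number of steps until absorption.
E[τ | X_0 = 31] = 4247

Let v_k = E[τ | X_0 = k]. Boundary: v_0 = v_168 = 0. Recurrence: v_k = 1 + (v_{k-1} + v_{k+1})/2 for 1 ≤ k ≤ 167. The particular solution to v_k − (v_{k-1} + v_{k+1})/2 = 1 is v_k = −k^2. Adding homogeneous solution A + B k and matching boundaries gives v_k = k (168 − k). Substituting k = 31: v_31 = 31 · 137 = 4247.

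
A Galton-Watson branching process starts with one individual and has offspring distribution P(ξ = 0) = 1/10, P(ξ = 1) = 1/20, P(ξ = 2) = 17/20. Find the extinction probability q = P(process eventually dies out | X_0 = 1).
q = 2/17

The pgf is f(s) = 1/10 + 1/20·s + 17/20·s². The extinction probability q is the smallest fixed point of f in [0, 1]. Setting s = f(s):
  17/20·s² + (1/20 − 1)·s + 1/10 = 0
  17/20·s² − (1/10 + 17/20)·s + 1/10 = 0
which factors as (s − 1)·(17/20·s − 1/10) = 0, giving roots s = 1 and s = (1/10)/(17/20) = 2/17.
Mean offspring μ = 1/20 + 2·17/20 = 7/4 > 1 (supercritical), so q < 1. The extinction probability is the smaller root: q = (1/10)/(17/20) = 2/17.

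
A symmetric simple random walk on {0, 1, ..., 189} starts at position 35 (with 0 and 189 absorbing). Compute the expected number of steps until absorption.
E[τ | X_0 = 35] = 5390

Let v_k = E[τ | X_0 = k]. Boundary: v_0 = v_189 = 0. Recurrence: v_k = 1 + (v_{k-1} + v_{k+1})/2 for 1 ≤ k ≤ 188. The particular solution to v_k − (v_{k-1} + v_{k+1})/2 = 1 is v_k = −k^2. Adding homogeneous solution A + B k and matching boundaries gives v_k = k (189 − k). Substituting k = 35: v_35 = 35 · 154 = 5390.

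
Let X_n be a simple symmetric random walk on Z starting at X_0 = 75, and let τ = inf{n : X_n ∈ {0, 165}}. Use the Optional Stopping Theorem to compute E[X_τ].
E[X_τ] = 75

X_n is a martingale and τ is a bounded-mean stopping time (indeed τ is finite a.s. with bounded expectation since the walk is in a bounded region). By the OST, E[X_τ] = E[X_0] = 75. Equivalently: E[X_τ] = 165 · P(hit 165 first) + 0 · P(hit 0 first) = 165 · (75/165) = 75.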